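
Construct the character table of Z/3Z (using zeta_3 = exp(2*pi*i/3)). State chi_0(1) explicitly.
Character table of Z/3Z (irreps indexed chi_0,...,chi_2 with chi_k(m) = zeta_3^(k*m), zeta_3 = exp(2*pi*i/3)):
  irrep \ class  {0} (size 1)  {1} (size 1)    {2} (size 1)  
  chi_0          1             1               1             
  chi_1          1             exp(2*I*pi/3)   exp(-2*I*pi/3)
  chi_2          1             exp(-2*I*pi/3)  exp(2*I*pi/3) 

Spot check: chi_0(1) = zeta_3^(0*1) = zeta_3^0 = 1.

Proof sketch: Z/3Z is abelian, so all 3 irreducible complex representations are 1-dimensional. They are given by chi_k(m) = zeta_3^(k*m) for k = 0,...,2. Row orthogonality: sum_m chi_k(m) conj(chi_l(m)) = 3 * [k = l].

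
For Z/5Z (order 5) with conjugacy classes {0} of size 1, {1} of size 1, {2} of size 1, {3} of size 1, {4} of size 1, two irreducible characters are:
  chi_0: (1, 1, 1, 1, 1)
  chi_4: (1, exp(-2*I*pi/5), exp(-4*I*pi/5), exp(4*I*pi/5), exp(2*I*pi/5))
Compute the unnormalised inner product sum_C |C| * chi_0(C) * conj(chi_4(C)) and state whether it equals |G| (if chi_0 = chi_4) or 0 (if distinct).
Sum = 0; so <chi_0, chi_4> = 0 (distinct irreducibles are orthogonal).

Why: Compute term by term over conjugacy classes (|C| * chi_0(C) * conj(chi_4(C))):
  1*(1)*conj(1) + 1*(1)*conj(exp(-2*I*pi/5)) + 1*(1)*conj(exp(-4*I*pi/5)) + 1*(1)*conj(exp(4*I*pi/5)) + 1*(1)*conj(exp(2*I*pi/5))
  = (1) + (exp(2*I*pi/5)) + (exp(4*I*pi/5)) + (exp(-4*I*pi/5)) + (exp(-2*I*pi/5))
  = 0.
(Exp terms are combined using exp(i*s)*conj(exp(i*t)) = exp(i*(s-t)), and sums of them are collapsed using the identity that for every m > 1 the m distinct m-th roots of unity sum to 0, e.g. 1 + exp(2*I*pi/3) + exp(-2*I*pi/3) = 0.)
Dividing by |G| = 5 gives 0/5 = 0, matching the row-orthogonality relation <chi_0, chi_4> = [chi_0 = chi_4].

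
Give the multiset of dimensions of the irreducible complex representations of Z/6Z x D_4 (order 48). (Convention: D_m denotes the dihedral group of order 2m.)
Dimensions: 1, 1, 1, 1, 1, 1, 1, 1, 1, 1, 1, 1, 1, 1, 1, 1, 1, 1, 1, 1, 1, 1, 1, 1, 2, 2, 2, 2, 2, 2

Proof sketch: There are 30 irreducibles (= number of conjugacy classes). Their dimensions d_i satisfy sum d_i^2 = |G| = 48: 1 + 1 + 1 + 1 + 1 + 1 + 1 + 1 + 1 + 1 + 1 + 1 + 1 + 1 + 1 + 1 + 1 + 1 + 1 + 1 + 1 + 1 + 1 + 1 + 4 + 4 + 4 + 4 + 4 + 4 = 48. (For the product with Z/6Z: each of the 6 1-dim characters of Z/6Z tensors with each irrep of D_4, giving 6 copies of each D_4-dimension.)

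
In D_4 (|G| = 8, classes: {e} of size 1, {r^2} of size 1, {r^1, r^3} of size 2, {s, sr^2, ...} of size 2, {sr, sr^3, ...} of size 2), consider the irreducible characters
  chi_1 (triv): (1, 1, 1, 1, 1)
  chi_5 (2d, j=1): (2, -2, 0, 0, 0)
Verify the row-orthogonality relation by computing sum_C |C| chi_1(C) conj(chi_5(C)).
Sum = 0; so <chi_1, chi_5> = 0 (distinct irreducibles are orthogonal).

Justification: Compute term by term over conjugacy classes (|C| * chi_1(C) * conj(chi_5(C))):
  1*(1)*conj(2) + 1*(1)*conj(-2) + 2*(1)*conj(0) + 2*(1)*conj(0) + 2*(1)*conj(0)
  = (2) + (-2) + (0) + (0) + (0)
  = 0.
Dividing by |G| = 8 gives 0/8 = 0, matching the row-orthogonality relation <chi_1, chi_5> = [chi_1 = chi_5].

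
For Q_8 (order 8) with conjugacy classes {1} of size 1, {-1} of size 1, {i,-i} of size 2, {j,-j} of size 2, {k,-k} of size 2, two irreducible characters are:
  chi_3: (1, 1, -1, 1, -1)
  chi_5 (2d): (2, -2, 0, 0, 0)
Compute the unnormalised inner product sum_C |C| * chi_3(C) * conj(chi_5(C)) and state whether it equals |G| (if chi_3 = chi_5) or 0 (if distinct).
Sum = 0; so <chi_3, chi_5> = 0 (distinct irreducibles are orthogonal).

Derivation: Compute term by term over conjugacy classes (|C| * chi_3(C) * conj(chi_5(C))):
  1*(1)*conj(2) + 1*(1)*conj(-2) + 2*(-1)*conj(0) + 2*(1)*conj(0) + 2*(-1)*conj(0)
  = (2) + (-2) + (0) + (0) + (0)
  = 0.
Dividing by |G| = 8 gives 0/8 = 0, matching the row-orthogonality relation <chi_3, chi_5> = [chi_3 = chi_5].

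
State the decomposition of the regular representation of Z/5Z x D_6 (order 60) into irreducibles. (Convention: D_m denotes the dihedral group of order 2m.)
Each irreducible V_i of dimension d_i appears with multiplicity d_i, i.e. rho_reg = (direct sum over all irreducibles V_i) d_i V_i. The irreducible dimensions for Z/5Z x D_6 are 1, 1, 1, 1, 1, 1, 1, 1, 1, 1, 1, 1, 1, 1, 1, 1, 1, 1, 1, 1, 2, 2, 2, 2, 2, 2, 2, 2, 2, 2: 20 irreducibles of dimension 1, each with multiplicity 1; 10 irreducibles of dimension 2, each with multiplicity 2. Total dimension 20*1*1 + 10*2*2 = 60 = |G|.

Argument: General theorem: in the regular representation of a finite group G, each irreducible appears with multiplicity equal to its dimension. Check: dim(rho_reg) = sum d_i^2 = 1 + 1 + 1 + 1 + 1 + 1 + 1 + 1 + 1 + 1 + 1 + 1 + 1 + 1 + 1 + 1 + 1 + 1 + 1 + 1 + 4 + 4 + 4 + 4 + 4 + 4 + 4 + 4 + 4 + 4 = 60 = |G|.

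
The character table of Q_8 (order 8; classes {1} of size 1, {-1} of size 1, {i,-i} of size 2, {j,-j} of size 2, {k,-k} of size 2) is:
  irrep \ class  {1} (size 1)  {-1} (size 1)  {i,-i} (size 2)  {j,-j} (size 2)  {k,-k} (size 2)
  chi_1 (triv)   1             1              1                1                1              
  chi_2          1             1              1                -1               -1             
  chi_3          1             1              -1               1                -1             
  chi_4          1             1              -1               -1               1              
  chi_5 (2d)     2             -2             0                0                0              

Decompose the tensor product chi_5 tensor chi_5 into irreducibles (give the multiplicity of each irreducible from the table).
chi_5 tensor chi_5 = chi_1 + chi_2 + chi_3 + chi_4 (all other irreducibles have multiplicity 0).

The character of a tensor product is the pointwise product (chi_5 * chi_5)(C) = chi_5(C) * chi_5(C):
  {1}: (2)*(2), {-1}: (-2)*(-2), {i,-i}: (0)*(0), {j,-j}: (0)*(0), {k,-k}: (0)*(0)
so (chi_5 * chi_5) takes values
  {1} -> 4, {-1} -> 4, {i,-i} -> 0, {j,-j} -> 0, {k,-k} -> 0.
Now take the inner product of this character with each irreducible chi from the table, <chi_5*chi_5, chi> = (1/8) sum_C |C| (chi_5*chi_5)(C) conj(chi(C)):
  <chi_5*chi_5, chi_1> = (1/8)[1*(4)*conj(1) + 1*(4)*conj(1) + 2*(0)*conj(1) + 2*(0)*conj(1) + 2*(0)*conj(1)]
      = (1/8)[(4) + (4) + (0) + (0) + (0)] = 8/8 = 1
  <chi_5*chi_5, chi_2> = (1/8)[1*(4)*conj(1) + 1*(4)*conj(1) + 2*(0)*conj(1) + 2*(0)*conj(-1) + 2*(0)*conj(-1)]
      = (1/8)[(4) + (4) + (0) + (0) + (0)] = 8/8 = 1
  <chi_5*chi_5, chi_3> = (1/8)[1*(4)*conj(1) + 1*(4)*conj(1) + 2*(0)*conj(-1) + 2*(0)*conj(1) + 2*(0)*conj(-1)]
      = (1/8)[(4) + (4) + (0) + (0) + (0)] = 8/8 = 1
  <chi_5*chi_5, chi_4> = (1/8)[1*(4)*conj(1) + 1*(4)*conj(1) + 2*(0)*conj(-1) + 2*(0)*conj(-1) + 2*(0)*conj(1)]
      = (1/8)[(4) + (4) + (0) + (0) + (0)] = 8/8 = 1
  <chi_5*chi_5, chi_5> = (1/8)[1*(4)*conj(2) + 1*(4)*conj(-2) + 2*(0)*conj(0) + 2*(0)*conj(0) + 2*(0)*conj(0)]
      = (1/8)[(8) + (-8) + (0) + (0) + (0)] = 0/8 = 0
Hence the multiplicities are chi_1: 1, chi_2: 1, chi_3: 1, chi_4: 1. Dimension check: dim(chi_5)*dim(chi_5) = 2*2 = 4 and sum (mult * dim) = 1*1 + 1*1 + 1*1 + 1*1 = 4.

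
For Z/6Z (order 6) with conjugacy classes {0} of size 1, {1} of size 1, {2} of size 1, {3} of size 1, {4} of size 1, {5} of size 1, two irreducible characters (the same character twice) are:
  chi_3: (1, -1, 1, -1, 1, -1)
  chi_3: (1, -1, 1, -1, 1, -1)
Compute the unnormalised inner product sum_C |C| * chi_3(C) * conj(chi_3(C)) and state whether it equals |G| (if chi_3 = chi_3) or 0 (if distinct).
Sum = 6 = |G| = 6; so <chi_3, chi_3> = 1 (norm-1 confirms irreducibility).

Details: Compute term by term over conjugacy classes (|C| * chi_3(C) * conj(chi_3(C))):
  1*(1)*conj(1) + 1*(-1)*conj(-1) + 1*(1)*conj(1) + 1*(-1)*conj(-1) + 1*(1)*conj(1) + 1*(-1)*conj(-1)
  = (1) + (1) + (1) + (1) + (1) + (1)
  = 6.
(Exp terms are combined using exp(i*s)*conj(exp(i*t)) = exp(i*(s-t)), and sums of them are collapsed using the identity that for every m > 1 the m distinct m-th roots of unity sum to 0, e.g. 1 + exp(2*I*pi/3) + exp(-2*I*pi/3) = 0.)
Dividing by |G| = 6 gives 6/6 = 1, matching the row-orthogonality relation <chi_3, chi_3> = [chi_3 = chi_3].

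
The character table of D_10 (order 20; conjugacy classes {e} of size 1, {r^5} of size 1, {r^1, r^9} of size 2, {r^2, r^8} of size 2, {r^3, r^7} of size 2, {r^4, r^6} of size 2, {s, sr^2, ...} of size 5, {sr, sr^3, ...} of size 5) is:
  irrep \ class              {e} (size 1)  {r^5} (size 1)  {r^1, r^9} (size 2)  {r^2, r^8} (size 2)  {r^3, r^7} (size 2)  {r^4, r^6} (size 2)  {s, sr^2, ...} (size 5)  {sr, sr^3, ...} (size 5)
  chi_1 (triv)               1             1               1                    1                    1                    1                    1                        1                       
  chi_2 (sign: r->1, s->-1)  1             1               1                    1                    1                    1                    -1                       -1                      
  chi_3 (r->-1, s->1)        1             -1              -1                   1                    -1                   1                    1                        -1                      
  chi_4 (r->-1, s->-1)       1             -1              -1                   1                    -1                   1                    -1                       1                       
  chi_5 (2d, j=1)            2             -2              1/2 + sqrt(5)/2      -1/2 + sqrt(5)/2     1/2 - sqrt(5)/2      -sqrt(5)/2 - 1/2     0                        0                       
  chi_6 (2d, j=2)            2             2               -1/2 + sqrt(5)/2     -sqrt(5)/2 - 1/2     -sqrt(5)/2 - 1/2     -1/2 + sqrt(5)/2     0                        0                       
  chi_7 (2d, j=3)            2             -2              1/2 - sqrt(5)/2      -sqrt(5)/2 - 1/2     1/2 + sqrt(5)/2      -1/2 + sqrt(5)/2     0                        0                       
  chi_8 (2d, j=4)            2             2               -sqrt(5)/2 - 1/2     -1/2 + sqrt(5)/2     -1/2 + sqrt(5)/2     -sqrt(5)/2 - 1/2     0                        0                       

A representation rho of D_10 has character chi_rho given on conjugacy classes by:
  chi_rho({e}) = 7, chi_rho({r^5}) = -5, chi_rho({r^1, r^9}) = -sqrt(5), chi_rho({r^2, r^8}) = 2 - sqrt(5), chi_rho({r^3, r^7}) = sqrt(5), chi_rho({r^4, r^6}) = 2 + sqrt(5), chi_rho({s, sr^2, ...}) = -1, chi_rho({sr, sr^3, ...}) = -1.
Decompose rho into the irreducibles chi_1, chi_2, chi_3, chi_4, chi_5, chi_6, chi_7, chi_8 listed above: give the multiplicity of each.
Multiplicities: chi_1: 0, chi_2: 1, chi_3: 1, chi_4: 1, chi_5: 0, chi_6: 0, chi_7: 2, chi_8: 0.

Solution. Use <chi_rho, chi> = (1/|G|) sum_C |C| * chi_rho(C) * conj(chi(C)) with |G| = 20 for each irreducible chi in the table:
  <chi_rho, chi_1> = (1/20)[1*(7)*conj(1) + 1*(-5)*conj(1) + 2*(-sqrt(5))*conj(1) + 2*(2 - sqrt(5))*conj(1) + 2*(sqrt(5))*conj(1) + 2*(2 + sqrt(5))*conj(1) + 5*(-1)*conj(1) + 5*(-1)*conj(1)]
      = (1/20)[(7) + (-5) + (-2*sqrt(5)) + (4 - 2*sqrt(5)) + (2*sqrt(5)) + (4 + 2*sqrt(5)) + (-5) + (-5)] = 0/20 = 0
  <chi_rho, chi_2> = (1/20)[1*(7)*conj(1) + 1*(-5)*conj(1) + 2*(-sqrt(5))*conj(1) + 2*(2 - sqrt(5))*conj(1) + 2*(sqrt(5))*conj(1) + 2*(2 + sqrt(5))*conj(1) + 5*(-1)*conj(-1) + 5*(-1)*conj(-1)]
      = (1/20)[(7) + (-5) + (-2*sqrt(5)) + (4 - 2*sqrt(5)) + (2*sqrt(5)) + (4 + 2*sqrt(5)) + (5) + (5)] = 20/20 = 1
  <chi_rho, chi_3> = (1/20)[1*(7)*conj(1) + 1*(-5)*conj(-1) + 2*(-sqrt(5))*conj(-1) + 2*(2 - sqrt(5))*conj(1) + 2*(sqrt(5))*conj(-1) + 2*(2 + sqrt(5))*conj(1) + 5*(-1)*conj(1) + 5*(-1)*conj(-1)]
      = (1/20)[(7) + (5) + (2*sqrt(5)) + (4 - 2*sqrt(5)) + (-2*sqrt(5)) + (4 + 2*sqrt(5)) + (-5) + (5)] = 20/20 = 1
  <chi_rho, chi_4> = (1/20)[1*(7)*conj(1) + 1*(-5)*conj(-1) + 2*(-sqrt(5))*conj(-1) + 2*(2 - sqrt(5))*conj(1) + 2*(sqrt(5))*conj(-1) + 2*(2 + sqrt(5))*conj(1) + 5*(-1)*conj(-1) + 5*(-1)*conj(1)]
      = (1/20)[(7) + (5) + (2*sqrt(5)) + (4 - 2*sqrt(5)) + (-2*sqrt(5)) + (4 + 2*sqrt(5)) + (5) + (-5)] = 20/20 = 1
  <chi_rho, chi_5> = (1/20)[1*(7)*conj(2) + 1*(-5)*conj(-2) + 2*(-sqrt(5))*conj(1/2 + sqrt(5)/2) + 2*(2 - sqrt(5))*conj(-1/2 + sqrt(5)/2) + 2*(sqrt(5))*conj(1/2 - sqrt(5)/2) + 2*(2 + sqrt(5))*conj(-sqrt(5)/2 - 1/2) + 5*(-1)*conj(0) + 5*(-1)*conj(0)]
      = (1/20)[(14) + (10) + (-5 - sqrt(5)) + (-7 + 3*sqrt(5)) + (-5 + sqrt(5)) + (-7 - 3*sqrt(5)) + (0) + (0)] = 0/20 = 0
  <chi_rho, chi_6> = (1/20)[1*(7)*conj(2) + 1*(-5)*conj(2) + 2*(-sqrt(5))*conj(-1/2 + sqrt(5)/2) + 2*(2 - sqrt(5))*conj(-sqrt(5)/2 - 1/2) + 2*(sqrt(5))*conj(-sqrt(5)/2 - 1/2) + 2*(2 + sqrt(5))*conj(-1/2 + sqrt(5)/2) + 5*(-1)*conj(0) + 5*(-1)*conj(0)]
      = (1/20)[(14) + (-10) + (-5 + sqrt(5)) + (3 - sqrt(5)) + (-5 - sqrt(5)) + (sqrt(5) + 3) + (0) + (0)] = 0/20 = 0
  <chi_rho, chi_7> = (1/20)[1*(7)*conj(2) + 1*(-5)*conj(-2) + 2*(-sqrt(5))*conj(1/2 - sqrt(5)/2) + 2*(2 - sqrt(5))*conj(-sqrt(5)/2 - 1/2) + 2*(sqrt(5))*conj(1/2 + sqrt(5)/2) + 2*(2 + sqrt(5))*conj(-1/2 + sqrt(5)/2) + 5*(-1)*conj(0) + 5*(-1)*conj(0)]
      = (1/20)[(14) + (10) + (5 - sqrt(5)) + (3 - sqrt(5)) + (sqrt(5) + 5) + (sqrt(5) + 3) + (0) + (0)] = 40/20 = 2
  <chi_rho, chi_8> = (1/20)[1*(7)*conj(2) + 1*(-5)*conj(2) + 2*(-sqrt(5))*conj(-sqrt(5)/2 - 1/2) + 2*(2 - sqrt(5))*conj(-1/2 + sqrt(5)/2) + 2*(sqrt(5))*conj(-1/2 + sqrt(5)/2) + 2*(2 + sqrt(5))*conj(-sqrt(5)/2 - 1/2) + 5*(-1)*conj(0) + 5*(-1)*conj(0)]
      = (1/20)[(14) + (-10) + (sqrt(5) + 5) + (-7 + 3*sqrt(5)) + (5 - sqrt(5)) + (-7 - 3*sqrt(5)) + (0) + (0)] = 0/20 = 0
Dimension check: dim(rho) = sum (mult * dim) = 0*1 + 1*1 + 1*1 + 1*1 + 0*2 + 0*2 + 2*2 + 0*2 = 7 = chi_rho(e) = 7.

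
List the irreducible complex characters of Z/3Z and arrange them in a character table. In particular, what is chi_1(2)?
Character table of Z/3Z (irreps indexed chi_0,...,chi_2 with chi_k(m) = zeta_3^(k*m), zeta_3 = exp(2*pi*i/3)):
  irrep \ class  {0} (size 1)  {1} (size 1)    {2} (size 1)  
  chi_0          1             1               1             
  chi_1          1             exp(2*I*pi/3)   exp(-2*I*pi/3)
  chi_2          1             exp(-2*I*pi/3)  exp(2*I*pi/3) 

Spot check: chi_1(2) = zeta_3^(1*2) = zeta_3^2 = exp(-2*I*pi/3).

Argument: Z/3Z is abelian, so all 3 irreducible complex representations are 1-dimensional. They are given by chi_k(m) = zeta_3^(k*m) for k = 0,...,2. Row orthogonality: sum_m chi_k(m) conj(chi_l(m)) = 3 * [k = l].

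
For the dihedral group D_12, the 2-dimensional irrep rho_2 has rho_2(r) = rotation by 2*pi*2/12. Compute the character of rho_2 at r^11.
chi_{rho_2}(r^11) = 2*cos(2*pi*2*11/12) = 1

Proof sketch: rho_2(r^11) is rotation by angle 2*pi*2*11/12, whose trace is 2*cos(2*pi*2*11/12) = 1.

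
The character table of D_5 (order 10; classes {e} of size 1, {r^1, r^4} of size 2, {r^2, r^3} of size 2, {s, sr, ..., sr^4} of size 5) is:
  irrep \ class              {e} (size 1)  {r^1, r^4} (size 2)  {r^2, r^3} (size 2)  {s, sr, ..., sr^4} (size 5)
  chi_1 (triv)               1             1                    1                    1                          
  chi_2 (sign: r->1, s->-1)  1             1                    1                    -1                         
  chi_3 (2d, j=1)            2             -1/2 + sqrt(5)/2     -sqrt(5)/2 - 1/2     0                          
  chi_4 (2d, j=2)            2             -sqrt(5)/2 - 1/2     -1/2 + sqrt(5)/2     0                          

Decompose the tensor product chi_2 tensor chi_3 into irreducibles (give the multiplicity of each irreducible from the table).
chi_2 tensor chi_3 = chi_3 (all other irreducibles have multiplicity 0).

Why: The character of a tensor product is the pointwise product (chi_2 * chi_3)(C) = chi_2(C) * chi_3(C):
  {e}: (1)*(2), {r^1, r^4}: (1)*(-1/2 + sqrt(5)/2), {r^2, r^3}: (1)*(-sqrt(5)/2 - 1/2), {s, sr, ..., sr^4}: (-1)*(0)
so (chi_2 * chi_3) takes values
  {e} -> 2, {r^1, r^4} -> -1/2 + sqrt(5)/2, {r^2, r^3} -> -sqrt(5)/2 - 1/2, {s, sr, ..., sr^4} -> 0.
Now take the inner product of this character with each irreducible chi from the table, <chi_2*chi_3, chi> = (1/10) sum_C |C| (chi_2*chi_3)(C) conj(chi(C)):
  <chi_2*chi_3, chi_1> = (1/10)[1*(2)*conj(1) + 2*(-1/2 + sqrt(5)/2)*conj(1) + 2*(-sqrt(5)/2 - 1/2)*conj(1) + 5*(0)*conj(1)]
      = (1/10)[(2) + (-1 + sqrt(5)) + (-sqrt(5) - 1) + (0)] = 0/10 = 0
  <chi_2*chi_3, chi_2> = (1/10)[1*(2)*conj(1) + 2*(-1/2 + sqrt(5)/2)*conj(1) + 2*(-sqrt(5)/2 - 1/2)*conj(1) + 5*(0)*conj(-1)]
      = (1/10)[(2) + (-1 + sqrt(5)) + (-sqrt(5) - 1) + (0)] = 0/10 = 0
  <chi_2*chi_3, chi_3> = (1/10)[1*(2)*conj(2) + 2*(-1/2 + sqrt(5)/2)*conj(-1/2 + sqrt(5)/2) + 2*(-sqrt(5)/2 - 1/2)*conj(-sqrt(5)/2 - 1/2) + 5*(0)*conj(0)]
      = (1/10)[(4) + (3 - sqrt(5)) + (sqrt(5) + 3) + (0)] = 10/10 = 1
  <chi_2*chi_3, chi_4> = (1/10)[1*(2)*conj(2) + 2*(-1/2 + sqrt(5)/2)*conj(-sqrt(5)/2 - 1/2) + 2*(-sqrt(5)/2 - 1/2)*conj(-1/2 + sqrt(5)/2) + 5*(0)*conj(0)]
      = (1/10)[(4) + (-2) + (-2) + (0)] = 0/10 = 0
Hence the multiplicities are chi_3: 1. Dimension check: dim(chi_2)*dim(chi_3) = 1*2 = 2 and sum (mult * dim) = 1*2 = 2.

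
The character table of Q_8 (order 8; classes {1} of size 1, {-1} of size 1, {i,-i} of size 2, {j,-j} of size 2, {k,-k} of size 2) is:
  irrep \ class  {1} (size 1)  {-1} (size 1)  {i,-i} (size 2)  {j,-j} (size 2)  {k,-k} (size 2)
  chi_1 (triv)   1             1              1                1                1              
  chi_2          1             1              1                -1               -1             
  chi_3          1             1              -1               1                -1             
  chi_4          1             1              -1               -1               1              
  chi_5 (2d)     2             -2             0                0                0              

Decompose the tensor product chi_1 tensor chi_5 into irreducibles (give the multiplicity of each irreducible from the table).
chi_1 tensor chi_5 = chi_5 (all other irreducibles have multiplicity 0).

Explanation: The character of a tensor product is the pointwise product (chi_1 * chi_5)(C) = chi_1(C) * chi_5(C):
  {1}: (1)*(2), {-1}: (1)*(-2), {i,-i}: (1)*(0), {j,-j}: (1)*(0), {k,-k}: (1)*(0)
so (chi_1 * chi_5) takes values
  {1} -> 2, {-1} -> -2, {i,-i} -> 0, {j,-j} -> 0, {k,-k} -> 0.
Now take the inner product of this character with each irreducible chi from the table, <chi_1*chi_5, chi> = (1/8) sum_C |C| (chi_1*chi_5)(C) conj(chi(C)):
  <chi_1*chi_5, chi_1> = (1/8)[1*(2)*conj(1) + 1*(-2)*conj(1) + 2*(0)*conj(1) + 2*(0)*conj(1) + 2*(0)*conj(1)]
      = (1/8)[(2) + (-2) + (0) + (0) + (0)] = 0/8 = 0
  <chi_1*chi_5, chi_2> = (1/8)[1*(2)*conj(1) + 1*(-2)*conj(1) + 2*(0)*conj(1) + 2*(0)*conj(-1) + 2*(0)*conj(-1)]
      = (1/8)[(2) + (-2) + (0) + (0) + (0)] = 0/8 = 0
  <chi_1*chi_5, chi_3> = (1/8)[1*(2)*conj(1) + 1*(-2)*conj(1) + 2*(0)*conj(-1) + 2*(0)*conj(1) + 2*(0)*conj(-1)]
      = (1/8)[(2) + (-2) + (0) + (0) + (0)] = 0/8 = 0
  <chi_1*chi_5, chi_4> = (1/8)[1*(2)*conj(1) + 1*(-2)*conj(1) + 2*(0)*conj(-1) + 2*(0)*conj(-1) + 2*(0)*conj(1)]
      = (1/8)[(2) + (-2) + (0) + (0) + (0)] = 0/8 = 0
  <chi_1*chi_5, chi_5> = (1/8)[1*(2)*conj(2) + 1*(-2)*conj(-2) + 2*(0)*conj(0) + 2*(0)*conj(0) + 2*(0)*conj(0)]
      = (1/8)[(4) + (4) + (0) + (0) + (0)] = 8/8 = 1
Hence the multiplicities are chi_5: 1. Dimension check: dim(chi_1)*dim(chi_5) = 1*2 = 2 and sum (mult * dim) = 1*2 = 2.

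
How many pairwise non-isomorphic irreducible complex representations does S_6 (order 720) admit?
11

Reasoning: The number of irreducible complex representations of a finite group equals its number of conjugacy classes. Conjugacy classes in S_6 correspond to cycle types, i.e. partitions of 6; there are p(6) = 11 of them, so S_6 (order 720) has exactly 11 irreducible complex representations.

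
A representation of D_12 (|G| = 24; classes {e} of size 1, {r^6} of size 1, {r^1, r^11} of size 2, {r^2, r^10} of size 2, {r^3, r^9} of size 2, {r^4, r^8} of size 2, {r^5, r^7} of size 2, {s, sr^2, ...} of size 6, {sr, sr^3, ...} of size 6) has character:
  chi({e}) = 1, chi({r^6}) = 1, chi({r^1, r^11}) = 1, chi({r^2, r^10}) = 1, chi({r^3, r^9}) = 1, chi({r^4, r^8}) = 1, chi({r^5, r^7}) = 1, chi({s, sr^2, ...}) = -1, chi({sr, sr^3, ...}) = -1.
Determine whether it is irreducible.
Irreducible: <chi, chi> = 1.

Explanation: <chi, chi> = (1/|G|) sum_C |C| * |chi(C)|^2 = (1/24)[1*|1|^2 + 1*|1|^2 + 2*|1|^2 + 2*|1|^2 + 2*|1|^2 + 2*|1|^2 + 2*|1|^2 + 6*|-1|^2 + 6*|-1|^2]
  = (1/24)[(1) + (1) + (2) + (2) + (2) + (2) + (2) + (6) + (6)] = 24/24 = 1.
A character is irreducible iff <chi, chi> = 1, so this representation is irreducible.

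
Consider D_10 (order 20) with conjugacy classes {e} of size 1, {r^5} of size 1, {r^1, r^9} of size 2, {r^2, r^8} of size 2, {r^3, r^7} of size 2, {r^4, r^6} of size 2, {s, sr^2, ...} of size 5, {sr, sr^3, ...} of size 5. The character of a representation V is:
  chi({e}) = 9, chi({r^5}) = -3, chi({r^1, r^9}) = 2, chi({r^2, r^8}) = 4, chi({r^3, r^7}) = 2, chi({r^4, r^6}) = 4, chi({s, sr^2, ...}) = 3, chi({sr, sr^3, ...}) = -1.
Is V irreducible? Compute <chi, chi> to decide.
Not irreducible (reducible): <chi, chi> = 11 > 1.

Derivation: <chi, chi> = (1/|G|) sum_C |C| * |chi(C)|^2 = (1/20)[1*|9|^2 + 1*|-3|^2 + 2*|2|^2 + 2*|4|^2 + 2*|2|^2 + 2*|4|^2 + 5*|3|^2 + 5*|-1|^2]
  = (1/20)[(81) + (9) + (8) + (32) + (8) + (32) + (45) + (5)] = 220/20 = 11.
A character is irreducible iff <chi, chi> = 1, so this representation is reducible.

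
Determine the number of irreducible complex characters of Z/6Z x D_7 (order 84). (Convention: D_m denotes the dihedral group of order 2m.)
30

Derivation: The number of irreducible complex representations of a finite group equals its number of conjugacy classes. For a direct product, #classes(G x H) = #classes(G) * #classes(H). Z/6Z has 6 classes (abelian), D_7 has 5 classes, so 6 * 5 = 30, so Z/6Z x D_7 (order 84) has exactly 30 irreducible complex representations.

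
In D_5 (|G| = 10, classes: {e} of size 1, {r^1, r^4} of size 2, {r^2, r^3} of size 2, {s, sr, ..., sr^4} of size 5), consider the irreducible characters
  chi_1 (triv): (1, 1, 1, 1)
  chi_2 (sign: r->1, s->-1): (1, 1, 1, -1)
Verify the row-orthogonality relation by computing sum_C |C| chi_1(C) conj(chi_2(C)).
Sum = 0; so <chi_1, chi_2> = 0 (distinct irreducibles are orthogonal).

Details: Compute term by term over conjugacy classes (|C| * chi_1(C) * conj(chi_2(C))):
  1*(1)*conj(1) + 2*(1)*conj(1) + 2*(1)*conj(1) + 5*(1)*conj(-1)
  = (1) + (2) + (2) + (-5)
  = 0.
Dividing by |G| = 10 gives 0/10 = 0, matching the row-orthogonality relation <chi_1, chi_2> = [chi_1 = chi_2].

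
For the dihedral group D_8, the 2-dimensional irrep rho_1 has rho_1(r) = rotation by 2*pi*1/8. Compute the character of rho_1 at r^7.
chi_{rho_1}(r^7) = 2*cos(2*pi*1*7/8) = sqrt(2)

Proof sketch: rho_1(r^7) is rotation by angle 2*pi*1*7/8, whose trace is 2*cos(2*pi*1*7/8) = sqrt(2).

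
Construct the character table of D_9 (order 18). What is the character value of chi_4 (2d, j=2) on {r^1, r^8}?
Conjugacy classes: {e} of size 1, {r^1, r^8} of size 2, {r^2, r^7} of size 2, {r^3, r^6} of size 2, {r^4, r^5} of size 2, {s, sr, ..., sr^8} of size 9.
Character table:
  irrep \ class              {e} (size 1)  {r^1, r^8} (size 2)  {r^2, r^7} (size 2)  {r^3, r^6} (size 2)  {r^4, r^5} (size 2)  {s, sr, ..., sr^8} (size 9)
  chi_1 (triv)               1             1                    1                    1                    1                    1                          
  chi_2 (sign: r->1, s->-1)  1             1                    1                    1                    1                    -1                         
  chi_3 (2d, j=1)            2             2*cos(2*pi/9)        2*cos(4*pi/9)        -1                   -2*cos(pi/9)         0                          
  chi_4 (2d, j=2)            2             2*cos(4*pi/9)        -2*cos(pi/9)         -1                   2*cos(2*pi/9)        0                          
  chi_5 (2d, j=3)            2             -1                   -1                   2                    -1                   0                          
  chi_6 (2d, j=4)            2             -2*cos(pi/9)         2*cos(2*pi/9)        -1                   2*cos(4*pi/9)        0                          

Spot check: chi_4 (2d, j=2) on {r^1, r^8} = 2*cos(4*pi/9).

Working: D_9 has order 2*9 = 18 with 6 conjugacy classes, hence 6 irreducibles. Sum of squared dims 1 + 1 + 4 + 4 + 4 + 4 = 18 = |G|. Linear characters come from the abelianisation; the 2-dimensional irreps have character r^k -> 2*cos(2*pi*j*k/9), reflections -> 0.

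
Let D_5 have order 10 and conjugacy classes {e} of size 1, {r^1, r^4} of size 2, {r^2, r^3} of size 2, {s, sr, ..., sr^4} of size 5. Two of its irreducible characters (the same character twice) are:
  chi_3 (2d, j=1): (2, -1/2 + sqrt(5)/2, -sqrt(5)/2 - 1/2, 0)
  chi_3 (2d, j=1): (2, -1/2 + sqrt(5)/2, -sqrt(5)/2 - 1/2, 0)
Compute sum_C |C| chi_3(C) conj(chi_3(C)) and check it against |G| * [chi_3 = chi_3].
Sum = 10 = |G| = 10; so <chi_3, chi_3> = 1 (norm-1 confirms irreducibility).

Argument: Compute term by term over conjugacy classes (|C| * chi_3(C) * conj(chi_3(C))):
  1*(2)*conj(2) + 2*(-1/2 + sqrt(5)/2)*conj(-1/2 + sqrt(5)/2) + 2*(-sqrt(5)/2 - 1/2)*conj(-sqrt(5)/2 - 1/2) + 5*(0)*conj(0)
  = (4) + (3 - sqrt(5)) + (sqrt(5) + 3) + (0)
  = 10.
Dividing by |G| = 10 gives 10/10 = 1, matching the row-orthogonality relation <chi_3, chi_3> = [chi_3 = chi_3].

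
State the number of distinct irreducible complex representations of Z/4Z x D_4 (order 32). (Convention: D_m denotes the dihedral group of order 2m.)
20

Working: The number of irreducible complex representations of a finite group equals its number of conjugacy classes. For a direct product, #classes(G x H) = #classes(G) * #classes(H). Z/4Z has 4 classes (abelian), D_4 has 5 classes, so 4 * 5 = 20, so Z/4Z x D_4 (order 32) has exactly 20 irreducible complex representations.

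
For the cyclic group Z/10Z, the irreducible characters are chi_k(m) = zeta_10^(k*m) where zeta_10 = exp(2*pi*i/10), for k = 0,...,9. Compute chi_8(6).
chi_8(6) = zeta_10^48 = exp(-2*I*pi/5)

chi_8(6) = zeta_10^(8*6) = zeta_10^48. Since zeta_10^10 = 1, this equals zeta_10^8 = exp(2*pi*i*8/10) = exp(-2*I*pi/5).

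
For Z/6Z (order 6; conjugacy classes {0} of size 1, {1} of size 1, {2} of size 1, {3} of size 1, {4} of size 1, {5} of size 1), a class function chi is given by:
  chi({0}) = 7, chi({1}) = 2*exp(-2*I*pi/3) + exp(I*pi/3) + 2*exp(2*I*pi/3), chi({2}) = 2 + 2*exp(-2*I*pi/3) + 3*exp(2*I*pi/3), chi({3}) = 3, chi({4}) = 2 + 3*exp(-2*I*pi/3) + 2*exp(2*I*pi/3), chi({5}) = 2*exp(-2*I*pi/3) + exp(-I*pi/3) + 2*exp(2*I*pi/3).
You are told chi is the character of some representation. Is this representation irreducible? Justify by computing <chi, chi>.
Not irreducible (reducible): <chi, chi> = 11 > 1.

Proof sketch: <chi, chi> = (1/|G|) sum_C |C| * |chi(C)|^2 = (1/6)[1*|7|^2 + 1*|2*exp(-2*I*pi/3) + exp(I*pi/3) + 2*exp(2*I*pi/3)|^2 + 1*|2 + 2*exp(-2*I*pi/3) + 3*exp(2*I*pi/3)|^2 + 1*|3|^2 + 1*|2 + 3*exp(-2*I*pi/3) + 2*exp(2*I*pi/3)|^2 + 1*|2*exp(-2*I*pi/3) + exp(-I*pi/3) + 2*exp(2*I*pi/3)|^2]
  = (1/6)[(49) + (3) + (1) + (9) + (1) + (3)] = 66/6 = 11.
(Exp terms are combined using exp(i*s)*conj(exp(i*t)) = exp(i*(s-t)), and sums of them are collapsed using the identity that for every m > 1 the m distinct m-th roots of unity sum to 0, e.g. 1 + exp(2*I*pi/3) + exp(-2*I*pi/3) = 0.)
A character is irreducible iff <chi, chi> = 1, so this representation is reducible.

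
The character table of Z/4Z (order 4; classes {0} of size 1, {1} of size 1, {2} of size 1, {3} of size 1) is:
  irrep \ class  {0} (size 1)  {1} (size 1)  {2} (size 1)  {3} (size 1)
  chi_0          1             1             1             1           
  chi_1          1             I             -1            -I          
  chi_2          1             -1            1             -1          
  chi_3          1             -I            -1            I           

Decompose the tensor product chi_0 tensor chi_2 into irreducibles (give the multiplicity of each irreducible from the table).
chi_0 tensor chi_2 = chi_2 (all other irreducibles have multiplicity 0).

Derivation: The character of a tensor product is the pointwise product (chi_0 * chi_2)(C) = chi_0(C) * chi_2(C):
  {0}: (1)*(1), {1}: (1)*(-1), {2}: (1)*(1), {3}: (1)*(-1)
so (chi_0 * chi_2) takes values
  {0} -> 1, {1} -> -1, {2} -> 1, {3} -> -1.
Now take the inner product of this character with each irreducible chi from the table, <chi_0*chi_2, chi> = (1/4) sum_C |C| (chi_0*chi_2)(C) conj(chi(C)):
  <chi_0*chi_2, chi_0> = (1/4)[1*(1)*conj(1) + 1*(-1)*conj(1) + 1*(1)*conj(1) + 1*(-1)*conj(1)]
      = (1/4)[(1) + (-1) + (1) + (-1)] = 0/4 = 0
  <chi_0*chi_2, chi_1> = (1/4)[1*(1)*conj(1) + 1*(-1)*conj(I) + 1*(1)*conj(-1) + 1*(-1)*conj(-I)]
      = (1/4)[(1) + (I) + (-1) + (-I)] = 0/4 = 0
  <chi_0*chi_2, chi_2> = (1/4)[1*(1)*conj(1) + 1*(-1)*conj(-1) + 1*(1)*conj(1) + 1*(-1)*conj(-1)]
      = (1/4)[(1) + (1) + (1) + (1)] = 4/4 = 1
  <chi_0*chi_2, chi_3> = (1/4)[1*(1)*conj(1) + 1*(-1)*conj(-I) + 1*(1)*conj(-1) + 1*(-1)*conj(I)]
      = (1/4)[(1) + (-I) + (-1) + (I)] = 0/4 = 0
(Exp terms are combined using exp(i*s)*conj(exp(i*t)) = exp(i*(s-t)), and sums of them are collapsed using the identity that for every m > 1 the m distinct m-th roots of unity sum to 0, e.g. 1 + exp(2*I*pi/3) + exp(-2*I*pi/3) = 0.)
Hence the multiplicities are chi_2: 1. Dimension check: dim(chi_0)*dim(chi_2) = 1*1 = 1 and sum (mult * dim) = 1*1 = 1.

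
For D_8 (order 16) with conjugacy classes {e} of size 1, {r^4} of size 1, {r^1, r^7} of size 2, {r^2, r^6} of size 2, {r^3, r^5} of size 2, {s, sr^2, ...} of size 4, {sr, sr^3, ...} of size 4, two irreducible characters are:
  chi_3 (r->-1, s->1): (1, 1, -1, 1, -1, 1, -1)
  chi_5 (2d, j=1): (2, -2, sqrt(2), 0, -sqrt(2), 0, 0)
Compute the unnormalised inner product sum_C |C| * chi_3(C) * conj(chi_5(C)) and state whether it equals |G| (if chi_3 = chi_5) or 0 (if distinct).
Sum = 0; so <chi_3, chi_5> = 0 (distinct irreducibles are orthogonal).

Solution. Compute term by term over conjugacy classes (|C| * chi_3(C) * conj(chi_5(C))):
  1*(1)*conj(2) + 1*(1)*conj(-2) + 2*(-1)*conj(sqrt(2)) + 2*(1)*conj(0) + 2*(-1)*conj(-sqrt(2)) + 4*(1)*conj(0) + 4*(-1)*conj(0)
  = (2) + (-2) + (-2*sqrt(2)) + (0) + (2*sqrt(2)) + (0) + (0)
  = 0.
Dividing by |G| = 16 gives 0/16 = 0, matching the row-orthogonality relation <chi_3, chi_5> = [chi_3 = chi_5].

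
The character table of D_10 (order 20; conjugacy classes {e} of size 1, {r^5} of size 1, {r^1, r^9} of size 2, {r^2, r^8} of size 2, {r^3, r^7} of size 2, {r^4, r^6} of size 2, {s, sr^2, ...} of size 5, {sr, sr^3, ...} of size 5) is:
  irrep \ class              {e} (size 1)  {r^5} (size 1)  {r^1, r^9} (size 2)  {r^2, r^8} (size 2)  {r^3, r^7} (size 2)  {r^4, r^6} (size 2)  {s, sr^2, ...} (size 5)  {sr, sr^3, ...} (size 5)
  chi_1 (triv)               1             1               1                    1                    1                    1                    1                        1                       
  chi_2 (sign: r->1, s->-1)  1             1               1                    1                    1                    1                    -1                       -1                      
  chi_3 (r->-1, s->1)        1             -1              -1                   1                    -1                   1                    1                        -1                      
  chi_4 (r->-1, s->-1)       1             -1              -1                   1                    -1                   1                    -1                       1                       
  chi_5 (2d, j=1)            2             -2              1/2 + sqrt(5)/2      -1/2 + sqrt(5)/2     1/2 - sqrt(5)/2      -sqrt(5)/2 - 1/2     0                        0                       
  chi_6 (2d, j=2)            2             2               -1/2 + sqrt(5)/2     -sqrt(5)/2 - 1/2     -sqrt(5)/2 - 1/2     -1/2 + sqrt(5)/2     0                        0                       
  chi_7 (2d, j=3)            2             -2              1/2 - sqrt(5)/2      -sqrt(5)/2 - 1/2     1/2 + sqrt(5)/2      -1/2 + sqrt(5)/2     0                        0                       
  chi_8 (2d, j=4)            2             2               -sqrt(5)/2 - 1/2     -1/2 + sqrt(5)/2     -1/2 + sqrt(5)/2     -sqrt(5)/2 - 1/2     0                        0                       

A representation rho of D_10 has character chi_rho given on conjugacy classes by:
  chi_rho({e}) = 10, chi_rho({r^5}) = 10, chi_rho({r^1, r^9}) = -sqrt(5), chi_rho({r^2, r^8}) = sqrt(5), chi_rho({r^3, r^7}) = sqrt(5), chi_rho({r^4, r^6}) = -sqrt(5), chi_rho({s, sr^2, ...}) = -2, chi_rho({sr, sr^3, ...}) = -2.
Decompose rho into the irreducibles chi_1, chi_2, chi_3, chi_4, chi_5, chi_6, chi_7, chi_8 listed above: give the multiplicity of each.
Multiplicities: chi_1: 0, chi_2: 2, chi_3: 0, chi_4: 0, chi_5: 0, chi_6: 1, chi_7: 0, chi_8: 3.

Derivation: Use <chi_rho, chi> = (1/|G|) sum_C |C| * chi_rho(C) * conj(chi(C)) with |G| = 20 for each irreducible chi in the table:
  <chi_rho, chi_1> = (1/20)[1*(10)*conj(1) + 1*(10)*conj(1) + 2*(-sqrt(5))*conj(1) + 2*(sqrt(5))*conj(1) + 2*(sqrt(5))*conj(1) + 2*(-sqrt(5))*conj(1) + 5*(-2)*conj(1) + 5*(-2)*conj(1)]
      = (1/20)[(10) + (10) + (-2*sqrt(5)) + (2*sqrt(5)) + (2*sqrt(5)) + (-2*sqrt(5)) + (-10) + (-10)] = 0/20 = 0
  <chi_rho, chi_2> = (1/20)[1*(10)*conj(1) + 1*(10)*conj(1) + 2*(-sqrt(5))*conj(1) + 2*(sqrt(5))*conj(1) + 2*(sqrt(5))*conj(1) + 2*(-sqrt(5))*conj(1) + 5*(-2)*conj(-1) + 5*(-2)*conj(-1)]
      = (1/20)[(10) + (10) + (-2*sqrt(5)) + (2*sqrt(5)) + (2*sqrt(5)) + (-2*sqrt(5)) + (10) + (10)] = 40/20 = 2
  <chi_rho, chi_3> = (1/20)[1*(10)*conj(1) + 1*(10)*conj(-1) + 2*(-sqrt(5))*conj(-1) + 2*(sqrt(5))*conj(1) + 2*(sqrt(5))*conj(-1) + 2*(-sqrt(5))*conj(1) + 5*(-2)*conj(1) + 5*(-2)*conj(-1)]
      = (1/20)[(10) + (-10) + (2*sqrt(5)) + (2*sqrt(5)) + (-2*sqrt(5)) + (-2*sqrt(5)) + (-10) + (10)] = 0/20 = 0
  <chi_rho, chi_4> = (1/20)[1*(10)*conj(1) + 1*(10)*conj(-1) + 2*(-sqrt(5))*conj(-1) + 2*(sqrt(5))*conj(1) + 2*(sqrt(5))*conj(-1) + 2*(-sqrt(5))*conj(1) + 5*(-2)*conj(-1) + 5*(-2)*conj(1)]
      = (1/20)[(10) + (-10) + (2*sqrt(5)) + (2*sqrt(5)) + (-2*sqrt(5)) + (-2*sqrt(5)) + (10) + (-10)] = 0/20 = 0
  <chi_rho, chi_5> = (1/20)[1*(10)*conj(2) + 1*(10)*conj(-2) + 2*(-sqrt(5))*conj(1/2 + sqrt(5)/2) + 2*(sqrt(5))*conj(-1/2 + sqrt(5)/2) + 2*(sqrt(5))*conj(1/2 - sqrt(5)/2) + 2*(-sqrt(5))*conj(-sqrt(5)/2 - 1/2) + 5*(-2)*conj(0) + 5*(-2)*conj(0)]
      = (1/20)[(20) + (-20) + (-5 - sqrt(5)) + (5 - sqrt(5)) + (-5 + sqrt(5)) + (sqrt(5) + 5) + (0) + (0)] = 0/20 = 0
  <chi_rho, chi_6> = (1/20)[1*(10)*conj(2) + 1*(10)*conj(2) + 2*(-sqrt(5))*conj(-1/2 + sqrt(5)/2) + 2*(sqrt(5))*conj(-sqrt(5)/2 - 1/2) + 2*(sqrt(5))*conj(-sqrt(5)/2 - 1/2) + 2*(-sqrt(5))*conj(-1/2 + sqrt(5)/2) + 5*(-2)*conj(0) + 5*(-2)*conj(0)]
      = (1/20)[(20) + (20) + (-5 + sqrt(5)) + (-5 - sqrt(5)) + (-5 - sqrt(5)) + (-5 + sqrt(5)) + (0) + (0)] = 20/20 = 1
  <chi_rho, chi_7> = (1/20)[1*(10)*conj(2) + 1*(10)*conj(-2) + 2*(-sqrt(5))*conj(1/2 - sqrt(5)/2) + 2*(sqrt(5))*conj(-sqrt(5)/2 - 1/2) + 2*(sqrt(5))*conj(1/2 + sqrt(5)/2) + 2*(-sqrt(5))*conj(-1/2 + sqrt(5)/2) + 5*(-2)*conj(0) + 5*(-2)*conj(0)]
      = (1/20)[(20) + (-20) + (5 - sqrt(5)) + (-5 - sqrt(5)) + (sqrt(5) + 5) + (-5 + sqrt(5)) + (0) + (0)] = 0/20 = 0
  <chi_rho, chi_8> = (1/20)[1*(10)*conj(2) + 1*(10)*conj(2) + 2*(-sqrt(5))*conj(-sqrt(5)/2 - 1/2) + 2*(sqrt(5))*conj(-1/2 + sqrt(5)/2) + 2*(sqrt(5))*conj(-1/2 + sqrt(5)/2) + 2*(-sqrt(5))*conj(-sqrt(5)/2 - 1/2) + 5*(-2)*conj(0) + 5*(-2)*conj(0)]
      = (1/20)[(20) + (20) + (sqrt(5) + 5) + (5 - sqrt(5)) + (5 - sqrt(5)) + (sqrt(5) + 5) + (0) + (0)] = 60/20 = 3
Dimension check: dim(rho) = sum (mult * dim) = 0*1 + 2*1 + 0*1 + 0*1 + 0*2 + 1*2 + 0*2 + 3*2 = 10 = chi_rho(e) = 10.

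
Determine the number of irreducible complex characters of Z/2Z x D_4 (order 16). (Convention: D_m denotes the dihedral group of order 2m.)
10

Derivation: The number of irreducible complex representations of a finite group equals its number of conjugacy classes. For a direct product, #classes(G x H) = #classes(G) * #classes(H). Z/2Z has 2 classes (abelian), D_4 has 5 classes, so 2 * 5 = 10, so Z/2Z x D_4 (order 16) has exactly 10 irreducible complex representations.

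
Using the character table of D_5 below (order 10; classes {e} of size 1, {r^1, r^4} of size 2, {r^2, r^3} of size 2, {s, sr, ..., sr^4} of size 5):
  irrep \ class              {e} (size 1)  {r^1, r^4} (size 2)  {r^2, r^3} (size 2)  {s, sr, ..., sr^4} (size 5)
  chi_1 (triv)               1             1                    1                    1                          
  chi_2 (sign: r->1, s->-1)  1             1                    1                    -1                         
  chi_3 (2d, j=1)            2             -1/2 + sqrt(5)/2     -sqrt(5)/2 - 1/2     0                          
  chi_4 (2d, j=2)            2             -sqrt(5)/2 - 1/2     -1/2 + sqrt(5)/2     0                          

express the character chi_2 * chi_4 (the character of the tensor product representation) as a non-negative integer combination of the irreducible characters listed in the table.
chi_2 tensor chi_4 = chi_4 (all other irreducibles have multiplicity 0).

Details: The character of a tensor product is the pointwise product (chi_2 * chi_4)(C) = chi_2(C) * chi_4(C):
  {e}: (1)*(2), {r^1, r^4}: (1)*(-sqrt(5)/2 - 1/2), {r^2, r^3}: (1)*(-1/2 + sqrt(5)/2), {s, sr, ..., sr^4}: (-1)*(0)
so (chi_2 * chi_4) takes values
  {e} -> 2, {r^1, r^4} -> -sqrt(5)/2 - 1/2, {r^2, r^3} -> -1/2 + sqrt(5)/2, {s, sr, ..., sr^4} -> 0.
Now take the inner product of this character with each irreducible chi from the table, <chi_2*chi_4, chi> = (1/10) sum_C |C| (chi_2*chi_4)(C) conj(chi(C)):
  <chi_2*chi_4, chi_1> = (1/10)[1*(2)*conj(1) + 2*(-sqrt(5)/2 - 1/2)*conj(1) + 2*(-1/2 + sqrt(5)/2)*conj(1) + 5*(0)*conj(1)]
      = (1/10)[(2) + (-sqrt(5) - 1) + (-1 + sqrt(5)) + (0)] = 0/10 = 0
  <chi_2*chi_4, chi_2> = (1/10)[1*(2)*conj(1) + 2*(-sqrt(5)/2 - 1/2)*conj(1) + 2*(-1/2 + sqrt(5)/2)*conj(1) + 5*(0)*conj(-1)]
      = (1/10)[(2) + (-sqrt(5) - 1) + (-1 + sqrt(5)) + (0)] = 0/10 = 0
  <chi_2*chi_4, chi_3> = (1/10)[1*(2)*conj(2) + 2*(-sqrt(5)/2 - 1/2)*conj(-1/2 + sqrt(5)/2) + 2*(-1/2 + sqrt(5)/2)*conj(-sqrt(5)/2 - 1/2) + 5*(0)*conj(0)]
      = (1/10)[(4) + (-2) + (-2) + (0)] = 0/10 = 0
  <chi_2*chi_4, chi_4> = (1/10)[1*(2)*conj(2) + 2*(-sqrt(5)/2 - 1/2)*conj(-sqrt(5)/2 - 1/2) + 2*(-1/2 + sqrt(5)/2)*conj(-1/2 + sqrt(5)/2) + 5*(0)*conj(0)]
      = (1/10)[(4) + (sqrt(5) + 3) + (3 - sqrt(5)) + (0)] = 10/10 = 1
Hence the multiplicities are chi_4: 1. Dimension check: dim(chi_2)*dim(chi_4) = 1*2 = 2 and sum (mult * dim) = 1*2 = 2.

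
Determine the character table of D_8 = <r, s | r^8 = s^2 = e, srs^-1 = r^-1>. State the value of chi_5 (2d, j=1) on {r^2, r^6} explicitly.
Conjugacy classes: {e} of size 1, {r^4} of size 1, {r^1, r^7} of size 2, {r^2, r^6} of size 2, {r^3, r^5} of size 2, {s, sr^2, ...} of size 4, {sr, sr^3, ...} of size 4.
Character table:
  irrep \ class              {e} (size 1)  {r^4} (size 1)  {r^1, r^7} (size 2)  {r^2, r^6} (size 2)  {r^3, r^5} (size 2)  {s, sr^2, ...} (size 4)  {sr, sr^3, ...} (size 4)
  chi_1 (triv)               1             1               1                    1                    1                    1                        1                       
  chi_2 (sign: r->1, s->-1)  1             1               1                    1                    1                    -1                       -1                      
  chi_3 (r->-1, s->1)        1             1               -1                   1                    -1                   1                        -1                      
  chi_4 (r->-1, s->-1)       1             1               -1                   1                    -1                   -1                       1                       
  chi_5 (2d, j=1)            2             -2              sqrt(2)              0                    -sqrt(2)             0                        0                       
  chi_6 (2d, j=2)            2             2               0                    -2                   0                    0                        0                       
  chi_7 (2d, j=3)            2             -2              -sqrt(2)             0                    sqrt(2)              0                        0                       

Spot check: chi_5 (2d, j=1) on {r^2, r^6} = 0.

Why: D_8 has order 2*8 = 16 with 7 conjugacy classes, hence 7 irreducibles. Sum of squared dims 1 + 1 + 1 + 1 + 4 + 4 + 4 = 16 = |G|. Linear characters come from the abelianisation; the 2-dimensional irreps have character r^k -> 2*cos(2*pi*j*k/8), reflections -> 0.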